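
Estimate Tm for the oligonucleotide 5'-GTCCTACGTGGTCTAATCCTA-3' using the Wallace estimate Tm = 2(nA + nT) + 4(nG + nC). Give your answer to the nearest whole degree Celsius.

62°C

Base counts: A=4, T=7, G=4, C=6 (length 21).
Tm = 2·(4+7) + 4·(4+6) = 2·11 + 4·10 = 22 + 40 = 62°C.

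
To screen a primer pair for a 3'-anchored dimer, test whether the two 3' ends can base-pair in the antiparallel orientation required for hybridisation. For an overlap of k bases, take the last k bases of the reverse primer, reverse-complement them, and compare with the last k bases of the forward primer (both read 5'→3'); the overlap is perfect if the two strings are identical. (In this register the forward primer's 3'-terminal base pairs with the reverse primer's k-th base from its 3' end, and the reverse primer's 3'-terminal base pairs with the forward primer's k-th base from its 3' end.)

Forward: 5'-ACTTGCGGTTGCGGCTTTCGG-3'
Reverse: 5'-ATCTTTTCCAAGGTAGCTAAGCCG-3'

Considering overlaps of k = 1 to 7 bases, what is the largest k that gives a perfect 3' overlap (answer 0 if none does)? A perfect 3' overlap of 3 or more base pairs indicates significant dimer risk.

Last 7 bases (5'→3') — forward …CTTTCGG, reverse …TAAGCCG.
Reverse complement of the reverse primer's last 7 bases: CGGCTTA; its first k bases are the reverse complement of the reverse primer's last k bases, so a perfect k-base overlap needs the forward primer's last k bases to equal them.
Comparing (forward last k vs required): k=1: G vs C ✗; k=2: GG vs CG ✗; k=3: CGG vs CGG ✓; k=4: TCGG vs CGGC ✗; k=5: TTCGG vs CGGCT ✗; k=6: TTTCGG vs CGGCTT ✗; k=7: CTTTCGG vs CGGCTTA ✗.
Only k = 3 is perfect, so the longest perfect 3' overlap is 3.

Longest perfect overlap: 3 complementary base pairs; significant dimer risk (threshold 3).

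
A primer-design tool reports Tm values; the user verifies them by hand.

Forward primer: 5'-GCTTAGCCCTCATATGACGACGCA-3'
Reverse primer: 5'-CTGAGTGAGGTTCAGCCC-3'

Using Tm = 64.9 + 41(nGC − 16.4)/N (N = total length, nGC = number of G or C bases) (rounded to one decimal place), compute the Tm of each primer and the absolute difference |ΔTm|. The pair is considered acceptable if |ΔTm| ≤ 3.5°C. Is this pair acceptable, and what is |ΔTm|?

Forward: G+C = 13, N = 24 → Tm = 64.9 + 41·(13 − 16.4)/24 = 59.1°C.
Reverse: G+C = 11, N = 18 → Tm = 64.9 + 41·(11 − 16.4)/18 = 52.6°C.
|ΔTm| = |59.1 − 52.6| = 6.5°C, > 3.5°C.

|ΔTm| = 6.5°C; the pair is not acceptable.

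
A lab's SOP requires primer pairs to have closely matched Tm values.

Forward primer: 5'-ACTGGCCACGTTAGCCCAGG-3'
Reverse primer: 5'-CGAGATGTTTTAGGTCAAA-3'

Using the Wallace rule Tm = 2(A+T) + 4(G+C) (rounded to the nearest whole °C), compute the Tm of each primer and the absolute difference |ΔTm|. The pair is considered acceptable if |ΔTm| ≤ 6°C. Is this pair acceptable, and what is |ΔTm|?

|ΔTm| = 14°C; the pair is not acceptable.

Forward: A=4 T=3 G=6 C=7 → Tm = 2·7 + 4·13 = 66°C.
Reverse: A=6 T=6 G=5 C=2 → Tm = 2·12 + 4·7 = 52°C.
|ΔTm| = |66 − 52| = 14°C, > 6°C.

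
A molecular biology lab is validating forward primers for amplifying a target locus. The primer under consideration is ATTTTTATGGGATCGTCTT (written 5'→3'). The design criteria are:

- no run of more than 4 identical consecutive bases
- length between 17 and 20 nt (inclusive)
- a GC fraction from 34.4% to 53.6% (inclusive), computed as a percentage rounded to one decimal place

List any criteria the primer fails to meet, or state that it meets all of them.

Fails: homopolymer run, GC content.

Base counts: A=3, T=10, G=4, C=2 (length 19).
homopolymer run: longest run = 5, exceeds 4 ✗
length: length 19 ✓
GC content: GC 6/19 = 31.6%, outside 34.4–53.6% ✗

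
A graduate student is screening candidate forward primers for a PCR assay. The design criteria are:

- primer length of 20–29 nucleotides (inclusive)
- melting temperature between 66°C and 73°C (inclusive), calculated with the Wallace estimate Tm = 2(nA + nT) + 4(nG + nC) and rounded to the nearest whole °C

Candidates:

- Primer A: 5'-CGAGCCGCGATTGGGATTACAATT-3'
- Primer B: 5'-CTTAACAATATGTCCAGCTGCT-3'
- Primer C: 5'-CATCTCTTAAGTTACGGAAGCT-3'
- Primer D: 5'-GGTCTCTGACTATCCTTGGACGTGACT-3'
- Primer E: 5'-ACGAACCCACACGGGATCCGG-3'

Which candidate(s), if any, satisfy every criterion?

Primer A and Primer E.

Primer A (24 nt, A=6 T=6 G=7 C=5): length 24 ✓; Tm = 2·12 + 4·12 = 72°C ✓ — passes.
Primer B (22 nt, A=6 T=7 G=3 C=6): length 22 ✓; Tm = 2·13 + 4·9 = 62°C, outside 66–73°C ✗ — fails.
Primer C (22 nt, A=6 T=7 G=4 C=5): length 22 ✓; Tm = 2·13 + 4·9 = 62°C, outside 66–73°C ✗ — fails.
Primer D (27 nt, A=4 T=9 G=7 C=7): length 27 ✓; Tm = 2·13 + 4·14 = 82°C, outside 66–73°C ✗ — fails.
Primer E (21 nt, A=6 T=1 G=6 C=8): length 21 ✓; Tm = 2·7 + 4·14 = 70°C ✓ — passes.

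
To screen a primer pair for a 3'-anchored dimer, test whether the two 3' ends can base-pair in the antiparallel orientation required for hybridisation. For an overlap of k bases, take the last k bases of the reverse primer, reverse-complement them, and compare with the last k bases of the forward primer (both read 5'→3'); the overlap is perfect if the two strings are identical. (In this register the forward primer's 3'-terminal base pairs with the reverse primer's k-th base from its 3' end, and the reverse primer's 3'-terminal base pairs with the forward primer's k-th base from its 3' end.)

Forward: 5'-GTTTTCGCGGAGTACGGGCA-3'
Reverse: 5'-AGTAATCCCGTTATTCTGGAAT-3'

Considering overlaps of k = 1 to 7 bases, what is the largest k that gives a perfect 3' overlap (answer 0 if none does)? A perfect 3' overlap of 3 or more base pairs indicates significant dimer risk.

Last 7 bases (5'→3') — forward …ACGGGCA, reverse …CTGGAAT.
Reverse complement of the reverse primer's last 7 bases: ATTCCAG; its first k bases are the reverse complement of the reverse primer's last k bases, so a perfect k-base overlap needs the forward primer's last k bases to equal them.
Comparing (forward last k vs required): k=1: A vs A ✓; k=2: CA vs AT ✗; k=3: GCA vs ATT ✗; k=4: GGCA vs ATTC ✗; k=5: GGGCA vs ATTCC ✗; k=6: CGGGCA vs ATTCCA ✗; k=7: ACGGGCA vs ATTCCAG ✗.
Only k = 1 is perfect, so the longest perfect 3' overlap is 1.

Longest perfect overlap: 1 complementary base pair; below the dimer-risk threshold (threshold 3).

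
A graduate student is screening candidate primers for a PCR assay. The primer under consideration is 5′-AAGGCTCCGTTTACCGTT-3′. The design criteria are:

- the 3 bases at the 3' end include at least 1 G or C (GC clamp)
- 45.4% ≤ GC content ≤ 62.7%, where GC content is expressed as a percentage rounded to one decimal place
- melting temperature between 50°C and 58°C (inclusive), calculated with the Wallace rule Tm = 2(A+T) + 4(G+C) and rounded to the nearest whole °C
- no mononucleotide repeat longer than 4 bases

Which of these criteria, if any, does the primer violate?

Meets all criteria.

Base counts: A=3, T=6, G=4, C=5 (length 18).
GC clamp: 3' end GTT has 1 G/C ✓
GC content: GC 9/18 = 50.0% ✓
Tm: Tm = 2·9 + 4·9 = 54°C ✓
homopolymer run: longest run = 3 ✓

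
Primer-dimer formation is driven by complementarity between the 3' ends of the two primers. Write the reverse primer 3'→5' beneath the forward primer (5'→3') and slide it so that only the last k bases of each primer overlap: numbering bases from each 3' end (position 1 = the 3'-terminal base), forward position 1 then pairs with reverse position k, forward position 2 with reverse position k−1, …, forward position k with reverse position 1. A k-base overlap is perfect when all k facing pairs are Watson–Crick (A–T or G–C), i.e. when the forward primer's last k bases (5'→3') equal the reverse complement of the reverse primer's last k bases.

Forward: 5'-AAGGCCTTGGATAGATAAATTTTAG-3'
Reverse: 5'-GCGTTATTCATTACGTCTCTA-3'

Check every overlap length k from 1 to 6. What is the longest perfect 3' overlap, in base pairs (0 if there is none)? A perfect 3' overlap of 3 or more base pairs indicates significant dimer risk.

Last 6 bases (5'→3') — forward …TTTTAG, reverse …TCTCTA.
Reverse complement of the reverse primer's last 6 bases: TAGAGA; its first k bases are the reverse complement of the reverse primer's last k bases, so a perfect k-base overlap needs the forward primer's last k bases to equal them.
Comparing (forward last k vs required): k=1: G vs T ✗; k=2: AG vs TA ✗; k=3: TAG vs TAG ✓; k=4: TTAG vs TAGA ✗; k=5: TTTAG vs TAGAG ✗; k=6: TTTTAG vs TAGAGA ✗.
Only k = 3 is perfect, so the longest perfect 3' overlap is 3.

Longest perfect overlap: 3 complementary base pairs; significant dimer risk (threshold 3).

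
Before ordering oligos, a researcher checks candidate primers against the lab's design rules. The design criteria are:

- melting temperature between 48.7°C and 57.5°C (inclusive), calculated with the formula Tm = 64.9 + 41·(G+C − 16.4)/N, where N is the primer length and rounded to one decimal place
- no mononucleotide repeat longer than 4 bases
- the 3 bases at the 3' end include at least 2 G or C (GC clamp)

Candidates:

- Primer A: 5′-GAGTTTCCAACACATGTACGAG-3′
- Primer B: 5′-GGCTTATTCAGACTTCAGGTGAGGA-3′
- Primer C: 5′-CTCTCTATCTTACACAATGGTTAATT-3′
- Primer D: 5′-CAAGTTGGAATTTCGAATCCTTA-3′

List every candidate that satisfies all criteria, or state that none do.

Primer A (22 nt, A=7 T=5 G=5 C=5): Tm = 64.9 + 41·(10 − 16.4)/22 = 53.0°C ✓; longest run = 3 ✓; 3' end GAG has 2 G/C ✓ — passes.
Primer B (25 nt, A=6 T=7 G=8 C=4): Tm = 64.9 + 41·(12 − 16.4)/25 = 57.7°C, outside 48.7–57.5°C ✗; longest run = 2 ✓; 3' end GGA has 2 G/C ✓ — fails.
Primer C (26 nt, A=7 T=11 G=2 C=6): Tm = 64.9 + 41·(8 − 16.4)/26 = 51.7°C ✓; longest run = 2 ✓; 3' end ATT has 0 G/C, need ≥2 ✗ — fails.
Primer D (23 nt, A=7 T=8 G=4 C=4): Tm = 64.9 + 41·(8 − 16.4)/23 = 49.9°C ✓; longest run = 3 ✓; 3' end TTA has 0 G/C, need ≥2 ✗ — fails.

Primer A only.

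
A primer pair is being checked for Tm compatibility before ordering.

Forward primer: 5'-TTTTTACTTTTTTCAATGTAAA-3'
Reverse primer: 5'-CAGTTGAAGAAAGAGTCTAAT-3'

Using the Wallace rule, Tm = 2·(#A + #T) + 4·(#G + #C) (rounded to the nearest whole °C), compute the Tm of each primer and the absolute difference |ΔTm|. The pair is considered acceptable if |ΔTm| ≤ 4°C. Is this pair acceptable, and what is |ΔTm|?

|ΔTm| = 6°C; the pair is not acceptable.

Forward: A=6 T=13 G=1 C=2 → Tm = 2·19 + 4·3 = 50°C.
Reverse: A=9 T=5 G=5 C=2 → Tm = 2·14 + 4·7 = 56°C.
|ΔTm| = |50 − 56| = 6°C, > 4°C.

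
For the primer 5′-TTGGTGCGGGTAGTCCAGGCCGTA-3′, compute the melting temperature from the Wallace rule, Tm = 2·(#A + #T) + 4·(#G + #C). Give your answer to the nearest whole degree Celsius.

78°C

Base counts: A=3, T=6, G=10, C=5 (length 24).
Tm = 2·(3+6) + 4·(10+5) = 2·9 + 4·15 = 18 + 60 = 78°C.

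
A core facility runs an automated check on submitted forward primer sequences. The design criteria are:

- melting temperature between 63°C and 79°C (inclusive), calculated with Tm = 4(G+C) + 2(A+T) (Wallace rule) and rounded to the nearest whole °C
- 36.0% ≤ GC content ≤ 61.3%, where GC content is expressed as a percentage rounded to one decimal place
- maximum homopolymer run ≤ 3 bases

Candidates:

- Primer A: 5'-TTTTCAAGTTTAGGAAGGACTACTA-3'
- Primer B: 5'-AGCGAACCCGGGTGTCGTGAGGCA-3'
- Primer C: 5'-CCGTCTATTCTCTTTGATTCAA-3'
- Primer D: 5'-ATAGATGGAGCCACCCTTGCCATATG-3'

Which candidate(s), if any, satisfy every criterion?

Primer D only.

Primer A (25 nt, A=8 T=9 G=5 C=3): Tm = 2·17 + 4·8 = 66°C ✓; GC 8/25 = 32.0%, outside 36.0–61.3% ✗; longest run = 4, exceeds 3 ✗ — fails.
Primer B (24 nt, A=5 T=3 G=10 C=6): Tm = 2·8 + 4·16 = 80°C, outside 63–79°C ✗; GC 16/24 = 66.7%, outside 36.0–61.3% ✗; longest run = 3 ✓ — fails.
Primer C (22 nt, A=4 T=10 G=2 C=6): Tm = 2·14 + 4·8 = 60°C, outside 63–79°C ✗; GC 8/22 = 36.4% ✓; longest run = 3 ✓ — fails.
Primer D (26 nt, A=7 T=6 G=6 C=7): Tm = 2·13 + 4·13 = 78°C ✓; GC 13/26 = 50.0% ✓; longest run = 3 ✓ — passes.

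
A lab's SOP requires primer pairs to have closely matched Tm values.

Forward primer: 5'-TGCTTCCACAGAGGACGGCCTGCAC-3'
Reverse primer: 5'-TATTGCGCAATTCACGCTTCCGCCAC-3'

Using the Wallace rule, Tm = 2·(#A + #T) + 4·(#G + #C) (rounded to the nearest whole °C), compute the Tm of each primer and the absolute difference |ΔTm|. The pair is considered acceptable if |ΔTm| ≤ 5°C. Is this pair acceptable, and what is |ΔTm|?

Forward: A=5 T=4 G=7 C=9 → Tm = 2·9 + 4·16 = 82°C.
Reverse: A=5 T=7 G=4 C=10 → Tm = 2·12 + 4·14 = 80°C.
|ΔTm| = |82 − 80| = 2°C, ≤ 5°C.

|ΔTm| = 2°C; the pair is acceptable.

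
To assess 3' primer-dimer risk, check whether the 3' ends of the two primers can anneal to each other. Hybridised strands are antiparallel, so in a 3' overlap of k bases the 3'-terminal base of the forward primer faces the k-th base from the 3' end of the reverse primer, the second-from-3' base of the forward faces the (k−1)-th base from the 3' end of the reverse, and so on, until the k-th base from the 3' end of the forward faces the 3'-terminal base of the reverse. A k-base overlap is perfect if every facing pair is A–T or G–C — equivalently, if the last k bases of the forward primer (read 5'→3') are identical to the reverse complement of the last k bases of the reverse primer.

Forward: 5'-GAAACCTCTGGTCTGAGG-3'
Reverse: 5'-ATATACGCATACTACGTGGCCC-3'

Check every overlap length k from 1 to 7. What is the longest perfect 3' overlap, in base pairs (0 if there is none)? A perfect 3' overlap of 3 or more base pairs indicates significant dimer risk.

Last 7 bases (5'→3') — forward …TCTGAGG, reverse …GTGGCCC.
Reverse complement of the reverse primer's last 7 bases: GGGCCAC; its first k bases are the reverse complement of the reverse primer's last k bases, so a perfect k-base overlap needs the forward primer's last k bases to equal them.
Comparing (forward last k vs required): k=1: G vs G ✓; k=2: GG vs GG ✓; k=3: AGG vs GGG ✗; k=4: GAGG vs GGGC ✗; k=5: TGAGG vs GGGCC ✗; k=6: CTGAGG vs GGGCCA ✗; k=7: TCTGAGG vs GGGCCAC ✗.
Perfect overlaps at k = 1, 2; the largest is 2.

Longest perfect overlap: 2 complementary base pairs; below the dimer-risk threshold (threshold 3).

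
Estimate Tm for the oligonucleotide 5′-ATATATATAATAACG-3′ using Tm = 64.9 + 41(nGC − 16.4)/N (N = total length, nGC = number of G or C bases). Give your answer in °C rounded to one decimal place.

Base counts: A=8, T=5, G=1, C=1; G+C = 2, N = 15.
Tm = 64.9 + 41·(2 − 16.4)/15 = 64.9 + -590.40/15 = 25.5°C.

25.5°C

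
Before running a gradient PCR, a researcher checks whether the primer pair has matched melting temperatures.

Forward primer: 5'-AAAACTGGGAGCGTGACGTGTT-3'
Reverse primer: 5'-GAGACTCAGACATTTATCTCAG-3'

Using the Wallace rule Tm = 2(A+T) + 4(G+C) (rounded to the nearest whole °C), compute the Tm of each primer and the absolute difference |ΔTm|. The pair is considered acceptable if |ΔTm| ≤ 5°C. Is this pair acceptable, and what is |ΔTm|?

|ΔTm| = 4°C; the pair is acceptable.

Forward: A=6 T=5 G=8 C=3 → Tm = 2·11 + 4·11 = 66°C.
Reverse: A=7 T=6 G=4 C=5 → Tm = 2·13 + 4·9 = 62°C.
|ΔTm| = |66 − 62| = 4°C, ≤ 5°C.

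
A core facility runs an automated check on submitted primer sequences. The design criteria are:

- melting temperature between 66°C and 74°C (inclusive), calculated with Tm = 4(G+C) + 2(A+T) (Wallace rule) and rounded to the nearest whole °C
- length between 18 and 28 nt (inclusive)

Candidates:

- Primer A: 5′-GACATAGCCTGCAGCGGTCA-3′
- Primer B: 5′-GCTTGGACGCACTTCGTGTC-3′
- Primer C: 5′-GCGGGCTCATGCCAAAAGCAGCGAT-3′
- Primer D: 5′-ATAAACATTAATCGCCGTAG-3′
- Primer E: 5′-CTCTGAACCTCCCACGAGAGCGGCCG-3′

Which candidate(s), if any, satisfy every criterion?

Primer A (20 nt, A=5 T=3 G=6 C=6): Tm = 2·8 + 4·12 = 64°C, outside 66–74°C ✗; length 20 ✓ — fails.
Primer B (20 nt, A=2 T=6 G=6 C=6): Tm = 2·8 + 4·12 = 64°C, outside 66–74°C ✗; length 20 ✓ — fails.
Primer C (25 nt, A=7 T=3 G=8 C=7): Tm = 2·10 + 4·15 = 80°C, outside 66–74°C ✗; length 25 ✓ — fails.
Primer D (20 nt, A=8 T=5 G=3 C=4): Tm = 2·13 + 4·7 = 54°C, outside 66–74°C ✗; length 20 ✓ — fails.
Primer E (26 nt, A=5 T=3 G=7 C=11): Tm = 2·8 + 4·18 = 88°C, outside 66–74°C ✗; length 26 ✓ — fails.

None of the candidates satisfy all criteria.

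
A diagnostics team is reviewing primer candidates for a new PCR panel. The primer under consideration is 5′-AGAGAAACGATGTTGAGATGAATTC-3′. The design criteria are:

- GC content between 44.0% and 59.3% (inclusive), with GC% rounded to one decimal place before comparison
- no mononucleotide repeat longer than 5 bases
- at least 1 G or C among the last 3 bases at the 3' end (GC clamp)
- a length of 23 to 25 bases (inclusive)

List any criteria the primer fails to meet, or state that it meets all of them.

Fails: GC content.

Base counts: A=10, T=6, G=7, C=2 (length 25).
GC content: GC 9/25 = 36.0%, outside 44.0–59.3% ✗
homopolymer run: longest run = 3 ✓
GC clamp: 3' end TTC has 1 G/C ✓
length: length 25 ✓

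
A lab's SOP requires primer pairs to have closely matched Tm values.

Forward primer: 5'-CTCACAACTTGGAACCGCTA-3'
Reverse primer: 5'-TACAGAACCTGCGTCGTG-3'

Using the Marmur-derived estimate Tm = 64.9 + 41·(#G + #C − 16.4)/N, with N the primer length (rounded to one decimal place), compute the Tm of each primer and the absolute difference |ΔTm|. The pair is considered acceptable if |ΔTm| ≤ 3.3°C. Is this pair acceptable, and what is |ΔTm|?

|ΔTm| = 1.5°C; the pair is acceptable.

Forward: G+C = 10, N = 20 → Tm = 64.9 + 41·(10 − 16.4)/20 = 51.8°C.
Reverse: G+C = 10, N = 18 → Tm = 64.9 + 41·(10 − 16.4)/18 = 50.3°C.
|ΔTm| = |51.8 − 50.3| = 1.5°C, ≤ 3.3°C.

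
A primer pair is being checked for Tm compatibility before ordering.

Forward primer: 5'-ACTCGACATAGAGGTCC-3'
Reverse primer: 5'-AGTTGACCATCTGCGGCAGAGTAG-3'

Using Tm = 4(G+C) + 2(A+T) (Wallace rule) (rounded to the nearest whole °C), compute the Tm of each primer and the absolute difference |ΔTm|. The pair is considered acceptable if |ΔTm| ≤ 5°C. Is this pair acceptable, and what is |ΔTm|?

Forward: A=5 T=3 G=4 C=5 → Tm = 2·8 + 4·9 = 52°C.
Reverse: A=6 T=5 G=8 C=5 → Tm = 2·11 + 4·13 = 74°C.
|ΔTm| = |52 − 74| = 22°C, > 5°C.

|ΔTm| = 22°C; the pair is not acceptable.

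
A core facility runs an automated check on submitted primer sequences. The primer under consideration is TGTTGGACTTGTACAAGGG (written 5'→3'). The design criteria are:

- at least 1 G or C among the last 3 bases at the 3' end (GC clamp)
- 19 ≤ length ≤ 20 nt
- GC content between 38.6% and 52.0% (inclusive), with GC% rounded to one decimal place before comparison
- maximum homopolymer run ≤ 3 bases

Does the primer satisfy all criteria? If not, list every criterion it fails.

Base counts: A=4, T=6, G=7, C=2 (length 19).
GC clamp: 3' end GGG has 3 G/C ✓
length: length 19 ✓
GC content: GC 9/19 = 47.4% ✓
homopolymer run: longest run = 3 ✓

Meets all criteria.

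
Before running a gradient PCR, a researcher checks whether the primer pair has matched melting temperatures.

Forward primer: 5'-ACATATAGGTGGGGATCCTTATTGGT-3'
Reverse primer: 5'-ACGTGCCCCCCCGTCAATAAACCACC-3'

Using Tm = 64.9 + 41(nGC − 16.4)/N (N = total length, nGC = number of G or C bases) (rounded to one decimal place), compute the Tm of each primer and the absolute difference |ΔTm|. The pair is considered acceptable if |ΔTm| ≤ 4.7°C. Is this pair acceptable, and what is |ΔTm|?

|ΔTm| = 7.9°C; the pair is not acceptable.

Forward: G+C = 11, N = 26 → Tm = 64.9 + 41·(11 − 16.4)/26 = 56.4°C.
Reverse: G+C = 16, N = 26 → Tm = 64.9 + 41·(16 − 16.4)/26 = 64.3°C.
|ΔTm| = |56.4 − 64.3| = 7.9°C, > 4.7°C.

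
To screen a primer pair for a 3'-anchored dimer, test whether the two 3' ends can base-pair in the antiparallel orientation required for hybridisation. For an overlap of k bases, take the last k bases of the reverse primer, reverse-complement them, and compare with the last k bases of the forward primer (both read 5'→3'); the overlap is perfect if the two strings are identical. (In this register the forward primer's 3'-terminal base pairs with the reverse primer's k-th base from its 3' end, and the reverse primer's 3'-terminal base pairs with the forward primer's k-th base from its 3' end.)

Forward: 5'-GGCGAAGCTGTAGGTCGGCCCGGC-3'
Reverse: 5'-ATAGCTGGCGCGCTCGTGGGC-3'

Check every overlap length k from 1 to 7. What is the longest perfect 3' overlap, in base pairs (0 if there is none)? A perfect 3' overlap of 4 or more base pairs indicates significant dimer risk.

Last 7 bases (5'→3') — forward …GCCCGGC, reverse …CGTGGGC.
Reverse complement of the reverse primer's last 7 bases: GCCCACG; its first k bases are the reverse complement of the reverse primer's last k bases, so a perfect k-base overlap needs the forward primer's last k bases to equal them.
Comparing (forward last k vs required): k=1: C vs G ✗; k=2: GC vs GC ✓; k=3: GGC vs GCC ✗; k=4: CGGC vs GCCC ✗; k=5: CCGGC vs GCCCA ✗; k=6: CCCGGC vs GCCCAC ✗; k=7: GCCCGGC vs GCCCACG ✗.
Only k = 2 is perfect, so the longest perfect 3' overlap is 2.

Longest perfect overlap: 2 complementary base pairs; below the dimer-risk threshold (threshold 4).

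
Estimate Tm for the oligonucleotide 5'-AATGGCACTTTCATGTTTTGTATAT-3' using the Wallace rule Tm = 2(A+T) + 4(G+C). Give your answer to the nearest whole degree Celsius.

64°C

Base counts: A=6, T=12, G=4, C=3 (length 25).
Tm = 2·(6+12) + 4·(4+3) = 2·18 + 4·7 = 36 + 28 = 64°C.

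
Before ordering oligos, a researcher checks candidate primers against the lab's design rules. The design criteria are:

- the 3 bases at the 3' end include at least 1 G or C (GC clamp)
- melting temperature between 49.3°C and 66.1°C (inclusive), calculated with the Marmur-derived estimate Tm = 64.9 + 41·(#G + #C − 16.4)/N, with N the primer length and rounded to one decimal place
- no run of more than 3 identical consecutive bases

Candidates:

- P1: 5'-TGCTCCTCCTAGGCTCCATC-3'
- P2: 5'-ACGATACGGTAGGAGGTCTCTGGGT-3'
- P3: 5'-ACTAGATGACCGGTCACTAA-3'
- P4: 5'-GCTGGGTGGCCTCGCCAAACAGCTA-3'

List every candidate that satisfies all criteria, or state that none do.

P1 (20 nt, A=2 T=6 G=3 C=9): 3' end ATC has 1 G/C ✓; Tm = 64.9 + 41·(12 − 16.4)/20 = 55.9°C ✓; longest run = 2 ✓ — passes.
P2 (25 nt, A=5 T=6 G=10 C=4): 3' end GGT has 2 G/C ✓; Tm = 64.9 + 41·(14 − 16.4)/25 = 61.0°C ✓; longest run = 3 ✓ — passes.
P3 (20 nt, A=7 T=4 G=4 C=5): 3' end TAA has 0 G/C, need ≥1 ✗; Tm = 64.9 + 41·(9 − 16.4)/20 = 49.7°C ✓; longest run = 2 ✓ — fails.
P4 (25 nt, A=5 T=4 G=8 C=8): 3' end CTA has 1 G/C ✓; Tm = 64.9 + 41·(16 − 16.4)/25 = 64.2°C ✓; longest run = 3 ✓ — passes.

P1, P2 and P4.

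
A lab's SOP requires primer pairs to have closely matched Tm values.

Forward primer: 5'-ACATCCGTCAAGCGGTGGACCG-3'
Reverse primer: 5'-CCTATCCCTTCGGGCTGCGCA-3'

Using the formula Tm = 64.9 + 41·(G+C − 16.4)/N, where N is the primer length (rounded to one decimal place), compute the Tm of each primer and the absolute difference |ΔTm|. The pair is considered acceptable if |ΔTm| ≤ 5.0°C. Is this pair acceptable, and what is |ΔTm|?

|ΔTm| = 0.2°C; the pair is acceptable.

Forward: G+C = 14, N = 22 → Tm = 64.9 + 41·(14 − 16.4)/22 = 60.4°C.
Reverse: G+C = 14, N = 21 → Tm = 64.9 + 41·(14 − 16.4)/21 = 60.2°C.
|ΔTm| = |60.4 − 60.2| = 0.2°C, ≤ 5.0°C.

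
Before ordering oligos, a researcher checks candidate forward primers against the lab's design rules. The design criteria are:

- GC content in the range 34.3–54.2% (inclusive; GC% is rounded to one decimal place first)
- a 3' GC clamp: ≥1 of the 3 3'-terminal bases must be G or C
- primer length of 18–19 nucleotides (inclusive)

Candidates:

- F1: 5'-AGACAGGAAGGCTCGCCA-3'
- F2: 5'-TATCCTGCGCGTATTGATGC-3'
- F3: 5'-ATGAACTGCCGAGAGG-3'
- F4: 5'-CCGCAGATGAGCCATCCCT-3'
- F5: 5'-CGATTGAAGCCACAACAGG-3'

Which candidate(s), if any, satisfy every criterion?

F1 (18 nt, A=6 T=1 G=6 C=5): GC 11/18 = 61.1%, outside 34.3–54.2% ✗; 3' end CCA has 2 G/C ✓; length 18 ✓ — fails.
F2 (20 nt, A=3 T=7 G=5 C=5): GC 10/20 = 50.0% ✓; 3' end TGC has 2 G/C ✓; length 20, outside 18–19 ✗ — fails.
F3 (16 nt, A=5 T=2 G=6 C=3): GC 9/16 = 56.3%, outside 34.3–54.2% ✗; 3' end AGG has 2 G/C ✓; length 16, outside 18–19 ✗ — fails.
F4 (19 nt, A=4 T=3 G=4 C=8): GC 12/19 = 63.2%, outside 34.3–54.2% ✗; 3' end CCT has 2 G/C ✓; length 19 ✓ — fails.
F5 (19 nt, A=7 T=2 G=5 C=5): GC 10/19 = 52.6% ✓; 3' end AGG has 2 G/C ✓; length 19 ✓ — passes.

F5 only.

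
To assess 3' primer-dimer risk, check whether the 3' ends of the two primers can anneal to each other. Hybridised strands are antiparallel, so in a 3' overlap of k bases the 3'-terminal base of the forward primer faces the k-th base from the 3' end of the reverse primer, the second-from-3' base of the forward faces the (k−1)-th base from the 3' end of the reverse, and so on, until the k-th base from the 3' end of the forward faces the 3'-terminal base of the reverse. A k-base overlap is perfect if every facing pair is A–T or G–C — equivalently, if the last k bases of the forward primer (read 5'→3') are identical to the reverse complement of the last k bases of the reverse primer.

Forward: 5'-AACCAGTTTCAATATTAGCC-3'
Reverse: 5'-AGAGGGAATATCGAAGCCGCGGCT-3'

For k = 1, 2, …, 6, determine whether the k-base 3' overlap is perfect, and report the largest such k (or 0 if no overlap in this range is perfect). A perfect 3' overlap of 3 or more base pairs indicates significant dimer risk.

Last 6 bases (5'→3') — forward …TTAGCC, reverse …GCGGCT.
Reverse complement of the reverse primer's last 6 bases: AGCCGC; its first k bases are the reverse complement of the reverse primer's last k bases, so a perfect k-base overlap needs the forward primer's last k bases to equal them.
Comparing (forward last k vs required): k=1: C vs A ✗; k=2: CC vs AG ✗; k=3: GCC vs AGC ✗; k=4: AGCC vs AGCC ✓; k=5: TAGCC vs AGCCG ✗; k=6: TTAGCC vs AGCCGC ✗.
Only k = 4 is perfect, so the longest perfect 3' overlap is 4.

Longest perfect overlap: 4 complementary base pairs; significant dimer risk (threshold 3).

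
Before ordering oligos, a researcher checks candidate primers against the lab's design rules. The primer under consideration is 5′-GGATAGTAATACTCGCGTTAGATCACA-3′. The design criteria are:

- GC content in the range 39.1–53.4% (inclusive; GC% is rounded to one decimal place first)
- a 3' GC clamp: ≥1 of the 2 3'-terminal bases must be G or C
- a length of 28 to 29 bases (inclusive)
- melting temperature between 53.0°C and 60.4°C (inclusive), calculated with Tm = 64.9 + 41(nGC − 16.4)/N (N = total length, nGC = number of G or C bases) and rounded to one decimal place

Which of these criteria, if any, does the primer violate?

Fails: length.

Base counts: A=9, T=7, G=6, C=5 (length 27).
GC content: GC 11/27 = 40.7% ✓
GC clamp: 3' end CA has 1 G/C ✓
length: length 27, outside 28–29 ✗
Tm: Tm = 64.9 + 41·(11 − 16.4)/27 = 56.7°C ✓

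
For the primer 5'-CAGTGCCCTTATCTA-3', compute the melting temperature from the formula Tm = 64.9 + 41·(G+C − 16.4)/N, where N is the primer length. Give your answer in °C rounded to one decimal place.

Base counts: A=3, T=5, G=2, C=5; G+C = 7, N = 15.
Tm = 64.9 + 41·(7 − 16.4)/15 = 64.9 + -385.40/15 = 39.2°C.

39.2°C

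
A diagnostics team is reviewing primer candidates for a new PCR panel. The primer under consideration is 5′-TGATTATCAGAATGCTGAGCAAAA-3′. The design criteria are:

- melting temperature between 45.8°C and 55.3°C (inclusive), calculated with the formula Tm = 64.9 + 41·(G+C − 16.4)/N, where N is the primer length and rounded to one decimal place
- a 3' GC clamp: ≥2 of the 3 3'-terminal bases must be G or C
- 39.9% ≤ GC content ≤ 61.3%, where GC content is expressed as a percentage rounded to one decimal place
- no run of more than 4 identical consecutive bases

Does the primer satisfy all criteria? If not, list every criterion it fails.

Fails: GC clamp, GC content.

Base counts: A=10, T=6, G=5, C=3 (length 24).
Tm: Tm = 64.9 + 41·(8 − 16.4)/24 = 50.6°C ✓
GC clamp: 3' end AAA has 0 G/C, need ≥2 ✗
GC content: GC 8/24 = 33.3%, outside 39.9–61.3% ✗
homopolymer run: longest run = 4 ✓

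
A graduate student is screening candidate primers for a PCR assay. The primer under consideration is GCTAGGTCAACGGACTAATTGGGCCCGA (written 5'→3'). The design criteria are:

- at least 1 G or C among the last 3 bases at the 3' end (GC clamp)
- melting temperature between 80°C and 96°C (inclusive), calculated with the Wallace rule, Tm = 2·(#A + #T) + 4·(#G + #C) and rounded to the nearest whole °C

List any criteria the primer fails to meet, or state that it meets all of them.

Meets all criteria.

Base counts: A=7, T=5, G=9, C=7 (length 28).
GC clamp: 3' end CGA has 2 G/C ✓
Tm: Tm = 2·12 + 4·16 = 88°C ✓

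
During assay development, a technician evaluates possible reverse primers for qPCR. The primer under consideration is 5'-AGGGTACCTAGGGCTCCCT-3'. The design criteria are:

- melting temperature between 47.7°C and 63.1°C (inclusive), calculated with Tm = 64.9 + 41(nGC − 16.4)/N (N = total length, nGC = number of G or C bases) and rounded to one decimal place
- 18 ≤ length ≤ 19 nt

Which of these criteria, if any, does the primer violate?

Meets all criteria.

Base counts: A=3, T=4, G=6, C=6 (length 19).
Tm: Tm = 64.9 + 41·(12 − 16.4)/19 = 55.4°C ✓
length: length 19 ✓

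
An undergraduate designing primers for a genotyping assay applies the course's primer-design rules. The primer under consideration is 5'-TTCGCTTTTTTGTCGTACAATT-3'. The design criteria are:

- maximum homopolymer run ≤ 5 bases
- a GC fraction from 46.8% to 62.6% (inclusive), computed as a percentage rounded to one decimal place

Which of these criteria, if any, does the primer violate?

Fails: homopolymer run, GC content.

Base counts: A=3, T=12, G=3, C=4 (length 22).
homopolymer run: longest run = 6, exceeds 5 ✗
GC content: GC 7/22 = 31.8%, outside 46.8–62.6% ✗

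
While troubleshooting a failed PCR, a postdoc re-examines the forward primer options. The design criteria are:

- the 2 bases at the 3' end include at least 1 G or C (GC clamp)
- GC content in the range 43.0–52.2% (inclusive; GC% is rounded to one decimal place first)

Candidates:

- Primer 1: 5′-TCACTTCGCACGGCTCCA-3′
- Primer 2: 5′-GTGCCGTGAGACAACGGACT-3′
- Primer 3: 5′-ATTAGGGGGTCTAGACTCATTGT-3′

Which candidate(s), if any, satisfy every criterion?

Primer 3 only.

Primer 1 (18 nt, A=3 T=4 G=3 C=8): 3' end CA has 1 G/C ✓; GC 11/18 = 61.1%, outside 43.0–52.2% ✗ — fails.
Primer 2 (20 nt, A=5 T=3 G=7 C=5): 3' end CT has 1 G/C ✓; GC 12/20 = 60.0%, outside 43.0–52.2% ✗ — fails.
Primer 3 (23 nt, A=5 T=8 G=7 C=3): 3' end GT has 1 G/C ✓; GC 10/23 = 43.5% ✓ — passes.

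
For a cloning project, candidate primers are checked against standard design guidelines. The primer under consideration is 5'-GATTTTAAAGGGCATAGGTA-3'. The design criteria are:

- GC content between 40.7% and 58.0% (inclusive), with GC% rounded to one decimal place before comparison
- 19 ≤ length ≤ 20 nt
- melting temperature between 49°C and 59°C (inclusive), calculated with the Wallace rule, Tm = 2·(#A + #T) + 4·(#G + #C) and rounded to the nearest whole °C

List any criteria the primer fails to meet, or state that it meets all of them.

Fails: GC content.

Base counts: A=7, T=6, G=6, C=1 (length 20).
GC content: GC 7/20 = 35.0%, outside 40.7–58.0% ✗
length: length 20 ✓
Tm: Tm = 2·13 + 4·7 = 54°C ✓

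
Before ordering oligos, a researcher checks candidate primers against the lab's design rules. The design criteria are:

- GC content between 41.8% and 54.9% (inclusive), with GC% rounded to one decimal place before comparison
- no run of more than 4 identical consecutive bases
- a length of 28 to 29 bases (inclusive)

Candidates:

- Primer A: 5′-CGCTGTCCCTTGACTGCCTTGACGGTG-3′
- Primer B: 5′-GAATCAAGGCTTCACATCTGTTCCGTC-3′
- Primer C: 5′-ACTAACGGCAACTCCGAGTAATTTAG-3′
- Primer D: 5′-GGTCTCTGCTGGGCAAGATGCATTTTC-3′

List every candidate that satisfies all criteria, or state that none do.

Primer A (27 nt, A=2 T=8 G=8 C=9): GC 17/27 = 63.0%, outside 41.8–54.9% ✗; longest run = 3 ✓; length 27, outside 28–29 ✗ — fails.
Primer B (27 nt, A=6 T=8 G=5 C=8): GC 13/27 = 48.1% ✓; longest run = 2 ✓; length 27, outside 28–29 ✗ — fails.
Primer C (26 nt, A=9 T=6 G=5 C=6): GC 11/26 = 42.3% ✓; longest run = 3 ✓; length 26, outside 28–29 ✗ — fails.
Primer D (27 nt, A=4 T=9 G=8 C=6): GC 14/27 = 51.9% ✓; longest run = 4 ✓; length 27, outside 28–29 ✗ — fails.

None of the candidates satisfy all criteria.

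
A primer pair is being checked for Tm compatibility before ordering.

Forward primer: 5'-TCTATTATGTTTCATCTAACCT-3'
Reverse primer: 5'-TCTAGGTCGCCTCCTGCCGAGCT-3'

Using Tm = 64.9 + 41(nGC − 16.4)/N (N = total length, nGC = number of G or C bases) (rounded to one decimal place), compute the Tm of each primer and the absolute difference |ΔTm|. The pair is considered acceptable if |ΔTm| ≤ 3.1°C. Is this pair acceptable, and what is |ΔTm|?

Forward: G+C = 6, N = 22 → Tm = 64.9 + 41·(6 − 16.4)/22 = 45.5°C.
Reverse: G+C = 15, N = 23 → Tm = 64.9 + 41·(15 − 16.4)/23 = 62.4°C.
|ΔTm| = |45.5 − 62.4| = 16.9°C, > 3.1°C.

|ΔTm| = 16.9°C; the pair is not acceptable.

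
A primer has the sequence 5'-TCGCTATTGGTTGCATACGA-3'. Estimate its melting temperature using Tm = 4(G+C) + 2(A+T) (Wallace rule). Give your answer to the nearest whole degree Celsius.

58°C

Base counts: A=4, T=7, G=5, C=4 (length 20).
Tm = 2·(4+7) + 4·(5+4) = 2·11 + 4·9 = 22 + 36 = 58°C.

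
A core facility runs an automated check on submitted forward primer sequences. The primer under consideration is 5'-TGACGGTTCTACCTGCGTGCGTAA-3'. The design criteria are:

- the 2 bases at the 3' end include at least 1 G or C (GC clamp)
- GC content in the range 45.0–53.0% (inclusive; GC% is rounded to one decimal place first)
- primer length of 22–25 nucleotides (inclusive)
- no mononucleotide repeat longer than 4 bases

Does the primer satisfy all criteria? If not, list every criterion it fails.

Base counts: A=4, T=7, G=7, C=6 (length 24).
GC clamp: 3' end AA has 0 G/C, need ≥1 ✗
GC content: GC 13/24 = 54.2%, outside 45.0–53.0% ✗
length: length 24 ✓
homopolymer run: longest run = 2 ✓

Fails: GC clamp, GC content.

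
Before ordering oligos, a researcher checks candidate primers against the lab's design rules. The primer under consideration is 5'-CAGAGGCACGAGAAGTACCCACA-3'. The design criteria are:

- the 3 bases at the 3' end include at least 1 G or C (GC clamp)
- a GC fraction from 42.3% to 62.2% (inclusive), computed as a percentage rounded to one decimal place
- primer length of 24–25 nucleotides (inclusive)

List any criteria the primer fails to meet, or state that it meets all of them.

Base counts: A=9, T=1, G=6, C=7 (length 23).
GC clamp: 3' end ACA has 1 G/C ✓
GC content: GC 13/23 = 56.5% ✓
length: length 23, outside 24–25 ✗

Fails: length.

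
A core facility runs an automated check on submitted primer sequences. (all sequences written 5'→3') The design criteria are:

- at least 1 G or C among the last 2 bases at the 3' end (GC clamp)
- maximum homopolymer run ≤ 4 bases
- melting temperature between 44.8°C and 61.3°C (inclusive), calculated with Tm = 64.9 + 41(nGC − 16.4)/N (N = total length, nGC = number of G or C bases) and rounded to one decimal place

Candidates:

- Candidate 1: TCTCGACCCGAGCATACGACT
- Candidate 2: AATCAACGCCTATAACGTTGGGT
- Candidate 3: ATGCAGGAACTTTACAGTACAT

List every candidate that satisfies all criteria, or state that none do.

Candidate 1 (21 nt, A=5 T=4 G=4 C=8): 3' end CT has 1 G/C ✓; longest run = 3 ✓; Tm = 64.9 + 41·(12 − 16.4)/21 = 56.3°C ✓ — passes.
Candidate 2 (23 nt, A=7 T=6 G=5 C=5): 3' end GT has 1 G/C ✓; longest run = 3 ✓; Tm = 64.9 + 41·(10 − 16.4)/23 = 53.5°C ✓ — passes.
Candidate 3 (22 nt, A=8 T=6 G=4 C=4): 3' end AT has 0 G/C, need ≥1 ✗; longest run = 3 ✓; Tm = 64.9 + 41·(8 − 16.4)/22 = 49.2°C ✓ — fails.

Candidate 1 and Candidate 2.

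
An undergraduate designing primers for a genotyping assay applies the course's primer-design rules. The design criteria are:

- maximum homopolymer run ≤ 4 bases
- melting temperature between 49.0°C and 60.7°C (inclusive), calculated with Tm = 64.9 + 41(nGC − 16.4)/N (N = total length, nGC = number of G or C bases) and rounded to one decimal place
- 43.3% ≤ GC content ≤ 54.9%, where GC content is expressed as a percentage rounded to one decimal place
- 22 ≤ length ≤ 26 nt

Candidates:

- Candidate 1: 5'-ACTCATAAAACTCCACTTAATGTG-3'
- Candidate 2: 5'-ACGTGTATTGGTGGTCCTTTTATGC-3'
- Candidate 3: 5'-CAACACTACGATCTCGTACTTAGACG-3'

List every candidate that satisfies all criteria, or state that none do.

Candidate 2 and Candidate 3.

Candidate 1 (24 nt, A=9 T=7 G=2 C=6): longest run = 4 ✓; Tm = 64.9 + 41·(8 − 16.4)/24 = 50.6°C ✓; GC 8/24 = 33.3%, outside 43.3–54.9% ✗; length 24 ✓ — fails.
Candidate 2 (25 nt, A=3 T=11 G=7 C=4): longest run = 4 ✓; Tm = 64.9 + 41·(11 − 16.4)/25 = 56.0°C ✓; GC 11/25 = 44.0% ✓; length 25 ✓ — passes.
Candidate 3 (26 nt, A=8 T=6 G=4 C=8): longest run = 2 ✓; Tm = 64.9 + 41·(12 − 16.4)/26 = 58.0°C ✓; GC 12/26 = 46.2% ✓; length 26 ✓ — passes.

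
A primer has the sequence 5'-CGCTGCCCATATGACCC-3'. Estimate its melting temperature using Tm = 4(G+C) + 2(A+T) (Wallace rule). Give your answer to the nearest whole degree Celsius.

56°C

Base counts: A=3, T=3, G=3, C=8 (length 17).
Tm = 2·(3+3) + 4·(3+8) = 2·6 + 4·11 = 12 + 44 = 56°C.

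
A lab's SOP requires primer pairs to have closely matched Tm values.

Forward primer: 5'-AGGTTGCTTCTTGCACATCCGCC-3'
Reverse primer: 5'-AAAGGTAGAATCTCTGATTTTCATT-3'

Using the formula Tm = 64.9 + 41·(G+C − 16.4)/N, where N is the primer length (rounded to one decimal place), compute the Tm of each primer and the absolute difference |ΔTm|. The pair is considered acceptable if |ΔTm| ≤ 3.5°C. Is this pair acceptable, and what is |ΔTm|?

Forward: G+C = 13, N = 23 → Tm = 64.9 + 41·(13 − 16.4)/23 = 58.8°C.
Reverse: G+C = 7, N = 25 → Tm = 64.9 + 41·(7 − 16.4)/25 = 49.5°C.
|ΔTm| = |58.8 − 49.5| = 9.3°C, > 3.5°C.

|ΔTm| = 9.3°C; the pair is not acceptable.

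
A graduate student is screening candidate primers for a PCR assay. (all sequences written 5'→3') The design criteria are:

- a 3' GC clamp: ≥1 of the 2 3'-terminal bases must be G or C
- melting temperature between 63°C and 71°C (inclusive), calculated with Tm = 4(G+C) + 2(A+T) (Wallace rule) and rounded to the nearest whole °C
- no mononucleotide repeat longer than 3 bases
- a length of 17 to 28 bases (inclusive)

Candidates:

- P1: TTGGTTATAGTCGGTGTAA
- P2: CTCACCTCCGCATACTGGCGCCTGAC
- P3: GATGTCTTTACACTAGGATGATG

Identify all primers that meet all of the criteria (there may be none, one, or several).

P1 (19 nt, A=4 T=8 G=6 C=1): 3' end AA has 0 G/C, need ≥1 ✗; Tm = 2·12 + 4·7 = 52°C, outside 63–71°C ✗; longest run = 2 ✓; length 19 ✓ — fails.
P2 (26 nt, A=4 T=5 G=5 C=12): 3' end AC has 1 G/C ✓; Tm = 2·9 + 4·17 = 86°C, outside 63–71°C ✗; longest run = 2 ✓; length 26 ✓ — fails.
P3 (23 nt, A=6 T=8 G=6 C=3): 3' end TG has 1 G/C ✓; Tm = 2·14 + 4·9 = 64°C ✓; longest run = 3 ✓; length 23 ✓ — passes.

P3 only.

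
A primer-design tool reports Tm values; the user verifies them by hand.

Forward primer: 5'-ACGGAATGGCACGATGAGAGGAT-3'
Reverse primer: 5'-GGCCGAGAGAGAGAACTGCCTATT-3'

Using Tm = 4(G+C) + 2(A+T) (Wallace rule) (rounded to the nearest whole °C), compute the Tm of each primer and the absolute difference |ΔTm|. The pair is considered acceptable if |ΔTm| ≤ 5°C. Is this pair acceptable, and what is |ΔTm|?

|ΔTm| = 4°C; the pair is acceptable.

Forward: A=8 T=3 G=9 C=3 → Tm = 2·11 + 4·12 = 70°C.
Reverse: A=7 T=4 G=8 C=5 → Tm = 2·11 + 4·13 = 74°C.
|ΔTm| = |70 − 74| = 4°C, ≤ 5°C.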